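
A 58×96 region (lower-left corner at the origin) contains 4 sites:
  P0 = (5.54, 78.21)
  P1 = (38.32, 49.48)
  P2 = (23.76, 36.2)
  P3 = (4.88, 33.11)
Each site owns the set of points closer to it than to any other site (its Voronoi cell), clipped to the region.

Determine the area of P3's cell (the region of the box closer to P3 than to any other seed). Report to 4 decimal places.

Area of P3's cell: 859.1869

1. box [0,58]×[0,96]: [(0, 0) (58, 0) (58, 96) (0, 96)]
2. ⊥bis P3·P0 via (5.21,55.66): [(0, 55.7362) (0, 0) (58, 0) (58, 54.8875)]  |A|=3208.0875
3. ⊥bis P3·P1 via (21.6,41.295): [(14.6354, 55.5221) (0, 55.7362) (0, 0) (41.8153, 0)]  |A|=1568.6959
4. ⊥bis P3·P2 via (14.32,34.655): [(10.8958, 55.5768) (0, 55.7362) (0, 0) (19.9918, 0)]  |A|=859.1869
5. canonical 4-gon: [(10.8958, 55.5768) (0, 55.7362) (0, 0) (19.9918, 0)]
6. shoelace: 859.1869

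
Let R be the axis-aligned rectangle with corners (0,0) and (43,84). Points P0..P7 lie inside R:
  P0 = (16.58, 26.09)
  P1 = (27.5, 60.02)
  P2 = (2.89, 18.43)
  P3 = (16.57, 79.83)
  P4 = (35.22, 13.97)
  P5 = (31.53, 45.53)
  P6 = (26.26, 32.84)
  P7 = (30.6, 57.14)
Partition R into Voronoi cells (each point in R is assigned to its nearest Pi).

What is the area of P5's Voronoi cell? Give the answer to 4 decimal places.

Area of P5's cell: 342.7729

1. box [0,43]×[0,84]: [(0, 0) (43, 0) (43, 84) (0, 84)]
2. ⊥bis P5·P0 via (24.055,35.81): [(0, 54.3091) (43, 21.2407) (43, 84) (0, 84)]  |A|=1987.6802
3. ⊥bis P5·P1 via (29.515,52.775): [(9.3041, 47.1539) (43, 21.2407) (43, 56.5255)]  |A|=594.4761
4. ⊥bis P5·P2 via (17.21,31.98): [(9.3041, 47.1539) (43, 21.2407) (43, 56.5255)]  |A|=594.4761
5. ⊥bis P5·P3 via (24.05,62.68): [(9.3041, 47.1539) (43, 21.2407) (43, 56.5255)]  |A|=594.4761
6. ⊥bis P5·P4 via (33.375,29.75): [(9.3041, 47.1539) (32.1251, 29.6039) (43, 30.8754) (43, 56.5255)]  |A|=542.0878
7. ⊥bis P5·P6 via (28.895,39.185): [(9.5449, 47.2209) (43, 33.3274) (43, 56.5255)]  |A|=388.0477
8. ⊥bis P5·P7 via (31.065,51.335): [(21.616, 50.5781) (9.5449, 47.2209) (43, 33.3274) (43, 52.291)]  |A|=342.7729
9. canonical 4-gon: [(21.616, 50.5781) (9.5449, 47.2209) (43, 33.3274) (43, 52.291)]
10. shoelace: 342.7729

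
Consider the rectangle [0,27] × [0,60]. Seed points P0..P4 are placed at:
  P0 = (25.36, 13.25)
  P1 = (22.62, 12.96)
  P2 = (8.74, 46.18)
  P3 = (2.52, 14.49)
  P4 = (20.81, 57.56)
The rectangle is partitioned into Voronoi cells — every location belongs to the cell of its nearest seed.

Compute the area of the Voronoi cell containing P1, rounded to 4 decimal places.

Area of P1's cell: 337.8923

1. box [0,27]×[0,60]: [(0, 0) (27, 0) (27, 60) (0, 60)]
2. ⊥bis P1·P0 via (23.99,13.105): [(0, 0) (25.377, 0) (19.0267, 60) (0, 60)]  |A|=1332.1106
3. ⊥bis P1·P2 via (15.68,29.57): [(0, 23.0186) (0, 0) (25.377, 0) (21.9692, 32.1978)]  |A|=661.392
4. ⊥bis P1·P3 via (12.57,13.725): [(13.7136, 28.7484) (11.5253, 0) (25.377, 0) (21.9692, 32.1978)]  |A|=337.8923
5. ⊥bis P1·P4 via (21.715,35.26): [(13.7136, 28.7484) (11.5253, 0) (25.377, 0) (21.9692, 32.1978)]  |A|=337.8923
6. canonical 4-gon: [(13.7136, 28.7484) (11.5253, 0) (25.377, 0) (21.9692, 32.1978)]
7. shoelace: 337.8923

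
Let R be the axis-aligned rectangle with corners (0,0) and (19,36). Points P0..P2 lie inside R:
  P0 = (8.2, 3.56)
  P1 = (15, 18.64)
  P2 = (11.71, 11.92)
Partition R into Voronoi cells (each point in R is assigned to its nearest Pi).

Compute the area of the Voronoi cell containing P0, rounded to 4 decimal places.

1. box [0,19]×[0,36]: [(0, 0) (19, 0) (19, 36) (0, 36)]
2. ⊥bis P0·P1 via (11.6,11.1): [(0, 16.3308) (0, 0) (19, 0) (19, 7.7631)]  |A|=228.892
3. ⊥bis P0·P2 via (9.955,7.74): [(0, 11.9197) (0, 0) (19, 0) (19, 3.9424)]  |A|=150.6897
4. canonical 4-gon: [(0, 11.9197) (0, 0) (19, 0) (19, 3.9424)]
5. shoelace: 150.6897

Area of P0's cell: 150.6897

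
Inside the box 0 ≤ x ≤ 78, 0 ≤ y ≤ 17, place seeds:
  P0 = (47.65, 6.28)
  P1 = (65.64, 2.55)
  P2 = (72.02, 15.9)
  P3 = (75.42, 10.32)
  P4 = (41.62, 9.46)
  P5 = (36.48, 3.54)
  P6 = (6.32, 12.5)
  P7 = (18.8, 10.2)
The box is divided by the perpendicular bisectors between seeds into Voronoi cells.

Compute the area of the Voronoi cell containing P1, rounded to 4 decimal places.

Area of P1's cell: 168.1777

1. box [0,78]×[0,17]: [(0, 0) (78, 0) (78, 17) (0, 17)]
2. ⊥bis P1·P0 via (56.645,4.415): [(55.7296, 0) (78, 0) (78, 17) (59.2543, 17)]  |A|=348.6365
3. ⊥bis P1·P2 via (68.83,9.225): [(58.6509, 14.0896) (55.7296, 0) (78, 0) (78, 4.8426)]  |A|=203.7409
4. ⊥bis P1·P3 via (70.53,6.435): [(67.9972, 9.623) (58.6509, 14.0896) (55.7296, 0) (75.6425, 0)]  |A|=168.1777
5. ⊥bis P1·P4 via (53.63,6.005): [(67.9972, 9.623) (58.6509, 14.0896) (55.7296, 0) (75.6425, 0)]  |A|=168.1777
6. ⊥bis P1·P5 via (51.06,3.045): [(67.9972, 9.623) (58.6509, 14.0896) (55.7296, 0) (75.6425, 0)]  |A|=168.1777
7. ⊥bis P1·P6 via (35.98,7.525): [(67.9972, 9.623) (58.6509, 14.0896) (55.7296, 0) (75.6425, 0)]  |A|=168.1777
8. ⊥bis P1·P7 via (42.22,6.375): [(67.9972, 9.623) (58.6509, 14.0896) (55.7296, 0) (75.6425, 0)]  |A|=168.1777
9. canonical 4-gon: [(67.9972, 9.623) (58.6509, 14.0896) (55.7296, 0) (75.6425, 0)]
10. shoelace: 168.1777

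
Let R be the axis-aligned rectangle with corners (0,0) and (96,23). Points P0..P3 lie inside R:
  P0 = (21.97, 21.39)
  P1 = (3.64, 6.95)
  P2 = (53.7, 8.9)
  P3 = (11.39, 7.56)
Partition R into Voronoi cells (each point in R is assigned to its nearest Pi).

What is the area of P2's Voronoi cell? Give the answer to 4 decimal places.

Area of P2's cell: 1369.7736

1. box [0,96]×[0,23]: [(0, 0) (96, 0) (96, 23) (0, 23)]
2. ⊥bis P2·P0 via (37.835,15.145): [(31.8734, 0) (96, 0) (96, 23) (40.927, 23)]  |A|=1370.7953
3. ⊥bis P2·P1 via (28.67,7.925): [(31.8734, 0) (96, 0) (96, 23) (40.927, 23)]  |A|=1370.7953
4. ⊥bis P2·P3 via (32.545,8.23): [(32.7362, 2.1919) (32.8057, 0) (96, 0) (96, 23) (40.927, 23)]  |A|=1369.7736
5. canonical 5-gon: [(32.7362, 2.1919) (32.8057, 0) (96, 0) (96, 23) (40.927, 23)]
6. shoelace: 1369.7736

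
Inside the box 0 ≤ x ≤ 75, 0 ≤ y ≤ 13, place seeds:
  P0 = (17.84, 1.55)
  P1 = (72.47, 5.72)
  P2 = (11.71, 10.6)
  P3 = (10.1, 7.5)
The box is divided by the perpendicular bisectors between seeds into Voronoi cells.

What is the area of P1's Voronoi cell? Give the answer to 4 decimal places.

1. box [0,75]×[0,13]: [(0, 0) (75, 0) (75, 13) (0, 13)]
2. ⊥bis P1·P0 via (45.155,3.635): [(45.4325, 0) (75, 0) (75, 13) (44.4402, 13)]  |A|=390.828
3. ⊥bis P1·P2 via (42.09,8.16): [(45.4325, 0) (75, 0) (75, 13) (44.4402, 13)]  |A|=390.828
4. ⊥bis P1·P3 via (41.285,6.61): [(45.4325, 0) (75, 0) (75, 13) (44.4402, 13)]  |A|=390.828
5. canonical 4-gon: [(45.4325, 0) (75, 0) (75, 13) (44.4402, 13)]
6. shoelace: 390.828

Area of P1's cell: 390.8280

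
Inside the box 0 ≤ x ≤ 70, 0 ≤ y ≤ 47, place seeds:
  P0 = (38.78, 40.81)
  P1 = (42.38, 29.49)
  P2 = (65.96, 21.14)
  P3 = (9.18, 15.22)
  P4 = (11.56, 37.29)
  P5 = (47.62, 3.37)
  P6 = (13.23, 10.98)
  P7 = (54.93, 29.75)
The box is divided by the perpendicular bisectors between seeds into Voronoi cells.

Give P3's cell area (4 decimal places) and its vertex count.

Area of P3's cell: 293.4117 (3 vertices)

1. box [0,70]×[0,47]: [(0, 0) (70, 0) (70, 47) (0, 47)]
2. ⊥bis P3·P0 via (23.98,28.015): [(0, 0) (48.1997, 0) (7.567, 47) (0, 47)]  |A|=1310.517
3. ⊥bis P3·P1 via (25.78,22.355): [(0, 0) (35.3886, 0) (22.7216, 29.4706) (7.567, 47) (0, 47)]  |A|=1121.7411
4. ⊥bis P3·P2 via (37.57,18.18): [(0, 0) (35.3886, 0) (22.7216, 29.4706) (7.567, 47) (0, 47)]  |A|=1121.7411
5. ⊥bis P3·P4 via (10.37,26.255): [(0, 27.3733) (0, 0) (35.3886, 0) (24.7712, 24.702)]  |A|=776.1194
6. ⊥bis P3·P5 via (28.4,9.295): [(0, 27.3733) (0, 0) (25.5346, 0) (29.6502, 13.3506) (24.7712, 24.702)]  |A|=710.3407
7. ⊥bis P3·P6 via (11.205,13.1): [(23.4953, 24.8396) (0, 27.3733) (0, 2.3971)]  |A|=293.4117
8. ⊥bis P3·P7 via (32.055,22.485): [(23.4953, 24.8396) (0, 27.3733) (0, 2.3971)]  |A|=293.4117
9. canonical 3-gon: [(23.4953, 24.8396) (0, 27.3733) (0, 2.3971)]
10. shoelace: 293.4117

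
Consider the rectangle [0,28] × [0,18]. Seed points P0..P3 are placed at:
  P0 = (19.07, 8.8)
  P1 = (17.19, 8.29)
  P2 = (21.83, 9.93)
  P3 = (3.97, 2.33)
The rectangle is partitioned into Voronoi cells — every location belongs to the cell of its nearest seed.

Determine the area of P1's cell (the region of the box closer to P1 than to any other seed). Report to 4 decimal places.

Area of P1's cell: 163.6225

1. box [0,28]×[0,18]: [(0, 0) (28, 0) (28, 18) (0, 18)]
2. ⊥bis P1·P0 via (18.13,8.545): [(0, 0) (20.4481, 0) (15.5651, 18) (0, 18)]  |A|=324.1182
3. ⊥bis P1·P2 via (19.51,9.11): [(0, 0) (20.4481, 0) (15.5651, 18) (0, 18)]  |A|=324.1182
4. ⊥bis P1·P3 via (10.58,5.31): [(12.9739, 0) (20.4481, 0) (15.5651, 18) (4.8589, 18)]  |A|=163.6225
5. canonical 4-gon: [(12.9739, 0) (20.4481, 0) (15.5651, 18) (4.8589, 18)]
6. shoelace: 163.6225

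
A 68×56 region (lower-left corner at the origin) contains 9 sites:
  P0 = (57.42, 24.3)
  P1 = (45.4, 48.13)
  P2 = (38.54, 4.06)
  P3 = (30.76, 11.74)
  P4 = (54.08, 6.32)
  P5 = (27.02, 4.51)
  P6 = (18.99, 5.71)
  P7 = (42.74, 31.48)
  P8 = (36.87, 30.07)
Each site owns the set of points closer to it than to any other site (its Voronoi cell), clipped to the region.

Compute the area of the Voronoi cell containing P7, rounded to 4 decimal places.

1. box [0,68]×[0,56]: [(0, 0) (68, 0) (68, 56) (0, 56)]
2. ⊥bis P7·P0 via (50.08,27.89): [(0, 0) (36.439, 0) (63.8286, 56) (0, 56)]  |A|=2807.4929
3. ⊥bis P7·P1 via (44.07,39.805): [(0, 46.8456) (0, 0) (36.439, 0) (55.0497, 38.0509)]  |A|=1982.6861
4. ⊥bis P7·P2 via (40.64,17.77): [(0, 46.8456) (0, 23.9949) (44.8173, 17.1301) (55.0497, 38.0509)]  |A|=1132.8888
5. ⊥bis P7·P3 via (36.75,21.61): [(0, 46.8456) (0, 43.9132) (43.9002, 17.2706) (44.8173, 17.1301) (55.0497, 38.0509)]  |A|=695.6814
6. ⊥bis P7·P4 via (48.41,18.9): [(0, 46.8456) (0, 43.9132) (43.9002, 17.2706) (44.568, 17.1683) (44.9118, 17.3233) (55.0497, 38.0509)]  |A|=695.6555
7. ⊥bis P7·P5 via (34.88,17.995): [(0, 46.8456) (0, 43.9132) (43.9002, 17.2706) (44.568, 17.1683) (44.9118, 17.3233) (55.0497, 38.0509)]  |A|=695.6555
8. ⊥bis P7·P6 via (30.865,18.595): [(0.256, 46.8047) (9.937, 37.8825) (43.9002, 17.2706) (44.568, 17.1683) (44.9118, 17.3233) (55.0497, 38.0509)]  |A|=680.1418
9. ⊥bis P7·P8 via (39.805,30.775): [(37.3792, 40.8739) (42.9035, 17.8755) (43.9002, 17.2706) (44.568, 17.1683) (44.9118, 17.3233) (55.0497, 38.0509)]  |A|=219.4134
10. canonical 6-gon: [(37.3792, 40.8739) (42.9035, 17.8755) (43.9002, 17.2706) (44.568, 17.1683) (44.9118, 17.3233) (55.0497, 38.0509)]
11. shoelace: 219.4134

Area of P7's cell: 219.4134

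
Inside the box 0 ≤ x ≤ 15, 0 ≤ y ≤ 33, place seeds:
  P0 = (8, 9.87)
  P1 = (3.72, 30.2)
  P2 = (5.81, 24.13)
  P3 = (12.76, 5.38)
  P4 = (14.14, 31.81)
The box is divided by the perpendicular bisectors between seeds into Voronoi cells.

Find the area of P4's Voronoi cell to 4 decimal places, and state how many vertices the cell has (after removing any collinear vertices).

1. box [0,15]×[0,33]: [(0, 0) (15, 0) (15, 33) (0, 33)]
2. ⊥bis P4·P0 via (11.07,20.84): [(0, 23.938) (15, 19.7402) (15, 33) (0, 33)]  |A|=167.4138
3. ⊥bis P4·P1 via (8.93,31.005): [(10.4749, 21.0066) (15, 19.7402) (15, 33) (8.6218, 33)]  |A|=68.2498
4. ⊥bis P4·P2 via (9.975,27.97): [(9.283, 28.7206) (15, 22.5197) (15, 33) (8.6218, 33)]  |A|=43.6056
5. ⊥bis P4·P3 via (13.45,18.595): [(9.283, 28.7206) (15, 22.5197) (15, 33) (8.6218, 33)]  |A|=43.6056
6. canonical 4-gon: [(9.283, 28.7206) (15, 22.5197) (15, 33) (8.6218, 33)]
7. shoelace: 43.6056

Area of P4's cell: 43.6056 (4 vertices)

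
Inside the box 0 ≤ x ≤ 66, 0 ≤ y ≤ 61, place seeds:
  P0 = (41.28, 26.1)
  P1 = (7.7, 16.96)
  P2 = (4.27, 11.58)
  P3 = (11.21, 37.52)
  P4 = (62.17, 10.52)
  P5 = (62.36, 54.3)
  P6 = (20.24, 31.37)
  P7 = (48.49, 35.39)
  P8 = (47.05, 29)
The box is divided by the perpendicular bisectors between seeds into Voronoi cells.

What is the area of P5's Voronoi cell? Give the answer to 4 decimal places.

1. box [0,66]×[0,61]: [(0, 0) (66, 0) (66, 61) (0, 61)]
2. ⊥bis P5·P0 via (51.82,40.2): [(66, 29.6002) (66, 61) (23.9946, 61)]  |A|=659.481
3. ⊥bis P5·P1 via (35.03,35.63): [(66, 29.6002) (66, 61) (23.9946, 61)]  |A|=659.481
4. ⊥bis P5·P2 via (33.315,32.94): [(66, 29.6002) (66, 61) (23.9946, 61)]  |A|=659.481
5. ⊥bis P5·P3 via (36.785,45.91): [(34.3819, 53.2353) (66, 29.6002) (66, 61) (31.8347, 61)]  |A|=629.043
6. ⊥bis P5·P4 via (62.265,32.41): [(34.3819, 53.2353) (62.241, 32.4101) (66, 32.3938) (66, 61) (31.8347, 61)]  |A|=623.7925
7. ⊥bis P5·P6 via (41.3,42.835): [(32.477, 59.0419) (36.5001, 51.6519) (62.241, 32.4101) (66, 32.3938) (66, 61) (31.8347, 61)]  |A|=619.1508
8. ⊥bis P5·P7 via (55.425,44.845): [(66, 37.0885) (66, 61) (33.3997, 61)]  |A|=389.761
9. ⊥bis P5·P8 via (54.705,41.65): [(66, 37.0885) (66, 61) (33.3997, 61)]  |A|=389.761
10. canonical 3-gon: [(66, 37.0885) (66, 61) (33.3997, 61)]
11. shoelace: 389.761

Area of P5's cell: 389.7610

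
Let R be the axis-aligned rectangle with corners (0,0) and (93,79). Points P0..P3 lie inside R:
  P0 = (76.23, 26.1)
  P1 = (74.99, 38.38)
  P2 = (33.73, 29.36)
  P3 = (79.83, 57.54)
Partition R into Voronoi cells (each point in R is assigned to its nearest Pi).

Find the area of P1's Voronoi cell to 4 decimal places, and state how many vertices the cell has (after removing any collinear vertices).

Area of P1's cell: 695.7095 (4 vertices)

1. box [0,93]×[0,79]: [(0, 0) (93, 0) (93, 79) (0, 79)]
2. ⊥bis P1·P0 via (75.61,32.24): [(0, 24.6051) (93, 33.996) (93, 79) (0, 79)]  |A|=4622.0485
3. ⊥bis P1·P2 via (54.36,33.87): [(55.1676, 30.1758) (93, 33.996) (93, 79) (44.494, 79)]  |A|=2035.4392
4. ⊥bis P1·P3 via (77.41,47.96): [(49.7524, 54.9466) (55.1676, 30.1758) (93, 33.996) (93, 44.0218)]  |A|=695.7095
5. canonical 4-gon: [(49.7524, 54.9466) (55.1676, 30.1758) (93, 33.996) (93, 44.0218)]
6. shoelace: 695.7095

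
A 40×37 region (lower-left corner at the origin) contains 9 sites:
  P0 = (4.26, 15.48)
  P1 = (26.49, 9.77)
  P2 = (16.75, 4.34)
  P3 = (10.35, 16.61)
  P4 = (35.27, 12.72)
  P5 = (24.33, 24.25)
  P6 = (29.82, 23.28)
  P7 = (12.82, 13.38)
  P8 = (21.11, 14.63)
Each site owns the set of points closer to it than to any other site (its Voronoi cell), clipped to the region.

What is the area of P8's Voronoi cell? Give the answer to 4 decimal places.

Area of P8's cell: 86.8560

1. box [0,40]×[0,37]: [(0, 0) (40, 0) (40, 37) (0, 37)]
2. ⊥bis P8·P0 via (12.685,15.055): [(11.9255, 0) (40, 0) (40, 37) (13.792, 37)]  |A|=1004.225
3. ⊥bis P8·P1 via (23.8,12.2): [(11.9255, 0) (12.7792, 0) (40, 30.1333) (40, 37) (13.792, 37)]  |A|=594.098
4. ⊥bis P8·P2 via (18.93,9.485): [(12.5406, 12.1923) (20.6783, 8.7442) (40, 30.1333) (40, 37) (13.792, 37)]  |A|=539.6972
5. ⊥bis P8·P3 via (15.73,15.62): [(14.9142, 11.1866) (20.6783, 8.7442) (40, 30.1333) (40, 37) (19.6642, 37)]  |A|=433.8351
6. ⊥bis P8·P4 via (28.19,13.675): [(14.9142, 11.1866) (20.6783, 8.7442) (28.7267, 17.6538) (31.3362, 37) (19.6642, 37)]  |A|=311.3247
7. ⊥bis P8·P5 via (22.72,19.44): [(16.7977, 21.4223) (14.9142, 11.1866) (20.6783, 8.7442) (28.5711, 17.4815)]  |A|=98.7854
8. ⊥bis P8·P6 via (25.465,18.955): [(26.1103, 18.3052) (16.7977, 21.4223) (14.9142, 11.1866) (20.6783, 8.7442) (27.7886, 16.6153)]  |A|=97.3973
9. ⊥bis P8·P7 via (16.965,14.005): [(26.1103, 18.3052) (16.7977, 21.4223) (16.2749, 18.5814) (17.5589, 10.0659) (20.6783, 8.7442) (27.7886, 16.6153)]  |A|=86.856
10. canonical 6-gon: [(26.1103, 18.3052) (16.7977, 21.4223) (16.2749, 18.5814) (17.5589, 10.0659) (20.6783, 8.7442) (27.7886, 16.6153)]
11. shoelace: 86.856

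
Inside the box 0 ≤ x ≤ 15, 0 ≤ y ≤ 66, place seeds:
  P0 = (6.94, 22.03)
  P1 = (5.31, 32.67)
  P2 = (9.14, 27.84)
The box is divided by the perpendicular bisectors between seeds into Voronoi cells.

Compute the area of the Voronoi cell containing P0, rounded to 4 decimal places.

1. box [0,15]×[0,66]: [(0, 0) (15, 0) (15, 66) (0, 66)]
2. ⊥bis P0·P1 via (6.125,27.35): [(0, 26.4117) (0, 0) (15, 0) (15, 28.7096)]  |A|=413.4097
3. ⊥bis P0·P2 via (8.04,24.935): [(2.9477, 26.8632) (0, 26.4117) (0, 0) (15, 0) (15, 22.2995)]  |A|=374.7816
4. canonical 5-gon: [(2.9477, 26.8632) (0, 26.4117) (0, 0) (15, 0) (15, 22.2995)]
5. shoelace: 374.7816

Area of P0's cell: 374.7816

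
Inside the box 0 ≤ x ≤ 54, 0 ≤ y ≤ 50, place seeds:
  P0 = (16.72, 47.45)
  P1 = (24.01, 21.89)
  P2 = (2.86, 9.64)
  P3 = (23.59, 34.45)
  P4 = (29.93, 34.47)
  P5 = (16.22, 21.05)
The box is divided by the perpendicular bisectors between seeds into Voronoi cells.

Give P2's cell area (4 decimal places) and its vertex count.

Area of P2's cell: 300.2129 (4 vertices)

1. box [0,54]×[0,50]: [(0, 0) (54, 0) (54, 50) (0, 50)]
2. ⊥bis P2·P0 via (9.79,28.545): [(0, 32.1337) (0, 0) (54, 0) (54, 12.339)]  |A|=1200.7621
3. ⊥bis P2·P1 via (13.435,15.765): [(5.0202, 30.2935) (0, 32.1337) (0, 0) (22.566, 0)]  |A|=422.46
4. ⊥bis P2·P3 via (13.225,22.045): [(6.5835, 27.5943) (2.0501, 31.3822) (0, 32.1337) (0, 0) (22.566, 0)]  |A|=419.3026
5. ⊥bis P2·P4 via (16.395,22.055): [(6.5835, 27.5943) (2.0501, 31.3822) (0, 32.1337) (0, 0) (22.566, 0)]  |A|=419.3026
6. ⊥bis P2·P5 via (9.54,15.345): [(22.399, 0.2883) (0, 26.5154) (0, 0) (22.566, 0)]  |A|=300.2129
7. canonical 4-gon: [(22.399, 0.2883) (0, 26.5154) (0, 0) (22.566, 0)]
8. shoelace: 300.2129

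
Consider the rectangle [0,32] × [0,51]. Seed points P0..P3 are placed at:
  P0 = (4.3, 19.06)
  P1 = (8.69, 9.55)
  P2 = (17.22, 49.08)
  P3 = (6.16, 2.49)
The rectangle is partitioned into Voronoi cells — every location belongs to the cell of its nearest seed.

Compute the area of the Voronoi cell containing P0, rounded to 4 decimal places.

Area of P0's cell: 420.6489

1. box [0,32]×[0,51]: [(0, 0) (32, 0) (32, 51) (0, 51)]
2. ⊥bis P0·P1 via (6.495,14.305): [(0, 11.3068) (32, 26.0786) (32, 51) (0, 51)]  |A|=1033.8339
3. ⊥bis P0·P2 via (10.76,34.07): [(0, 38.7009) (0, 11.3068) (30.7109, 25.4835)]  |A|=420.6489
4. ⊥bis P0·P3 via (5.23,10.775): [(0, 38.7009) (0, 11.3068) (30.7109, 25.4835)]  |A|=420.6489
5. canonical 3-gon: [(0, 38.7009) (0, 11.3068) (30.7109, 25.4835)]
6. shoelace: 420.6489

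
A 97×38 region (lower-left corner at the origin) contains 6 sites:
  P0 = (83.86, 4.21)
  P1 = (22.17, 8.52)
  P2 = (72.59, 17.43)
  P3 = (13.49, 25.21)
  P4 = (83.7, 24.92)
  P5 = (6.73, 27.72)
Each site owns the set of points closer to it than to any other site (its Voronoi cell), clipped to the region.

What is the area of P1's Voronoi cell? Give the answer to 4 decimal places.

1. box [0,97]×[0,38]: [(0, 0) (97, 0) (97, 38) (0, 38)]
2. ⊥bis P1·P0 via (53.015,6.365): [(0, 0) (52.5703, 0) (55.2252, 38) (0, 38)]  |A|=2048.1145
3. ⊥bis P1·P2 via (47.38,12.975): [(0, 0) (49.6729, 0) (42.9577, 38) (0, 38)]  |A|=1759.981
4. ⊥bis P1·P3 via (17.83,16.865): [(0, 7.5921) (0, 0) (49.6729, 0) (44.2632, 30.6122)]  |A|=928.3236
5. ⊥bis P1·P4 via (52.935,16.72): [(0, 7.5921) (0, 0) (49.6729, 0) (44.2632, 30.6122)]  |A|=928.3236
6. ⊥bis P1·P5 via (14.45,18.12): [(3.8449, 9.5918) (0, 6.4998) (0, 0) (49.6729, 0) (44.2632, 30.6122)]  |A|=926.2236
7. canonical 5-gon: [(3.8449, 9.5918) (0, 6.4998) (0, 0) (49.6729, 0) (44.2632, 30.6122)]
8. shoelace: 926.2236

Area of P1's cell: 926.2236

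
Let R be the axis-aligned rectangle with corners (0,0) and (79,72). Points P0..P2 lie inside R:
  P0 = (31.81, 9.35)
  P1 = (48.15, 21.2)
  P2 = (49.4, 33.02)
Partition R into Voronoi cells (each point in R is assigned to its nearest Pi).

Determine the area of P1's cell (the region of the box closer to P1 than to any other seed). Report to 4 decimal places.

Area of P1's cell: 993.0053

1. box [0,79]×[0,72]: [(0, 0) (79, 0) (79, 72) (0, 72)]
2. ⊥bis P1·P0 via (39.98,15.275): [(0, 70.4035) (51.0576, 0) (79, 0) (79, 72) (0, 72)]  |A|=3890.6805
3. ⊥bis P1·P2 via (48.775,27.11): [(29.9536, 29.1004) (51.0576, 0) (79, 0) (79, 23.9136)]  |A|=993.0053
4. canonical 4-gon: [(29.9536, 29.1004) (51.0576, 0) (79, 0) (79, 23.9136)]
5. shoelace: 993.0053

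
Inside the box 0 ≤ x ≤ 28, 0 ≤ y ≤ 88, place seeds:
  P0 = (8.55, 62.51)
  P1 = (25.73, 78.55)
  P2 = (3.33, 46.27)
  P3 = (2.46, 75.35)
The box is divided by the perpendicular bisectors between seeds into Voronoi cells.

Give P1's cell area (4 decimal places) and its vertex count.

1. box [0,28]×[0,88]: [(0, 0) (28, 0) (28, 88) (0, 88)]
2. ⊥bis P1·P0 via (17.14,70.53): [(28, 58.8982) (28, 88) (0.8292, 88)]  |A|=395.3596
3. ⊥bis P1·P2 via (14.53,62.41): [(28, 58.8982) (28, 88) (0.8292, 88)]  |A|=395.3596
4. ⊥bis P1·P3 via (14.095,76.95): [(14.6044, 73.2458) (28, 58.8982) (28, 88) (12.5754, 88)]  |A|=308.7068
5. canonical 4-gon: [(14.6044, 73.2458) (28, 58.8982) (28, 88) (12.5754, 88)]
6. shoelace: 308.7068

Area of P1's cell: 308.7068 (4 vertices)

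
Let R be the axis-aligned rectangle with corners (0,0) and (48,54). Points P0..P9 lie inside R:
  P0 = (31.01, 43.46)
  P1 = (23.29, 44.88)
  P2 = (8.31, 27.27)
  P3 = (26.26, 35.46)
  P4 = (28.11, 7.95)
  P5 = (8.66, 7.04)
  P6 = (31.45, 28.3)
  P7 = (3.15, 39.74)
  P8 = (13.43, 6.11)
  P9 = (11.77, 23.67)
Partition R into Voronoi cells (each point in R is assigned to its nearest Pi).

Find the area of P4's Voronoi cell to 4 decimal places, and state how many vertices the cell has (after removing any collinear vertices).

1. box [0,48]×[0,54]: [(0, 0) (48, 0) (48, 54) (0, 54)]
2. ⊥bis P4·P0 via (29.56,25.705): [(0, 28.1191) (0, 0) (48, 0) (48, 24.1991)]  |A|=1255.6353
3. ⊥bis P4·P1 via (25.7,26.415): [(23.8395, 26.1722) (0, 23.0607) (0, 0) (48, 0) (48, 24.1991)]  |A|=1195.3407
4. ⊥bis P4·P2 via (18.21,17.61): [(26.3635, 25.9661) (1.0269, 0) (48, 0) (48, 24.1991)]  |A|=871.6445
5. ⊥bis P4·P3 via (27.185,21.705): [(21.8561, 21.3466) (1.0269, 0) (48, 0) (48, 23.1048)]  |A|=803.3838
6. ⊥bis P4·P5 via (18.385,7.495): [(21.8561, 21.3466) (17.9254, 17.3183) (18.7357, 0) (48, 0) (48, 23.1048)]  |A|=650.0407
7. ⊥bis P4·P6 via (29.78,18.125): [(20.2403, 19.6907) (17.9254, 17.3183) (18.7357, 0) (48, 0) (48, 15.1346)]  |A|=519.1902
8. ⊥bis P4·P7 via (15.63,23.845): [(20.2403, 19.6907) (17.9254, 17.3183) (18.7357, 0) (48, 0) (48, 15.1346)]  |A|=519.1902
9. ⊥bis P4·P8 via (20.77,7.03): [(20.2403, 19.6907) (19.3034, 18.7306) (21.6511, 0) (48, 0) (48, 15.1346)]  |A|=479.381
10. ⊥bis P4·P9 via (19.94,15.81): [(23.2053, 19.2041) (19.7007, 15.5612) (21.6511, 0) (48, 0) (48, 15.1346)]  |A|=471.4524
11. canonical 5-gon: [(23.2053, 19.2041) (19.7007, 15.5612) (21.6511, 0) (48, 0) (48, 15.1346)]
12. shoelace: 471.4524

Area of P4's cell: 471.4524 (5 vertices)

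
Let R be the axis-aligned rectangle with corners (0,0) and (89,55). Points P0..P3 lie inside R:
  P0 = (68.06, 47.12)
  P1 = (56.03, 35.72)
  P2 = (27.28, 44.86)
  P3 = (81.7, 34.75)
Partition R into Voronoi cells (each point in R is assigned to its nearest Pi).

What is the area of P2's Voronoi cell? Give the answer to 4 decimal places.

1. box [0,89]×[0,55]: [(0, 0) (89, 0) (89, 55) (0, 55)]
2. ⊥bis P2·P0 via (47.67,45.99): [(0, 0) (50.2187, 0) (47.1707, 55) (0, 55)]  |A|=2678.2087
3. ⊥bis P2·P1 via (41.655,40.29): [(0, 0) (28.8463, 0) (46.3315, 55) (0, 55)]  |A|=2067.3891
4. ⊥bis P2·P3 via (54.49,39.805): [(0, 0) (28.8463, 0) (46.3315, 55) (0, 55)]  |A|=2067.3891
5. canonical 4-gon: [(0, 0) (28.8463, 0) (46.3315, 55) (0, 55)]
6. shoelace: 2067.3891

Area of P2's cell: 2067.3891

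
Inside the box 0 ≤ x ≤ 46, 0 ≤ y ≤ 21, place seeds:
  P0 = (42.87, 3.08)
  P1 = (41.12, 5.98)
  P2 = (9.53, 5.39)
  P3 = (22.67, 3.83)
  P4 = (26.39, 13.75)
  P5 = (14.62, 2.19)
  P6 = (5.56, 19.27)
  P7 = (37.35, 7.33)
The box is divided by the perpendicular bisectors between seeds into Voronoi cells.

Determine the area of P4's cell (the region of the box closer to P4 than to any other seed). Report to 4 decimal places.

1. box [0,46]×[0,21]: [(0, 0) (46, 0) (46, 21) (0, 21)]
2. ⊥bis P4·P0 via (34.63,8.415): [(0, 0) (29.1817, 0) (42.7782, 21) (0, 21)]  |A|=755.5787
3. ⊥bis P4·P1 via (33.755,9.865): [(0, 0) (28.5513, 0) (39.6287, 21) (0, 21)]  |A|=715.8891
4. ⊥bis P4·P2 via (17.96,9.57): [(22.7053, 0) (28.5513, 0) (39.6287, 21) (12.2925, 21)]  |A|=348.4131
5. ⊥bis P4·P3 via (24.53,8.79): [(16.9344, 11.6383) (31.7581, 6.0794) (39.6287, 21) (12.2925, 21)]  |A|=260.4208
6. ⊥bis P4·P5 via (20.505,7.97): [(16.9344, 11.6383) (31.7581, 6.0794) (39.6287, 21) (12.2925, 21)]  |A|=260.4208
7. ⊥bis P4·P6 via (15.975,16.51): [(15.4678, 14.5961) (16.9344, 11.6383) (31.7581, 6.0794) (39.6287, 21) (17.1649, 21)]  |A|=244.8196
8. ⊥bis P4·P7 via (31.87,10.54): [(15.4678, 14.5961) (16.9344, 11.6383) (29.7076, 6.8484) (37.9971, 21) (17.1649, 21)]  |A|=214.9515
9. canonical 5-gon: [(15.4678, 14.5961) (16.9344, 11.6383) (29.7076, 6.8484) (37.9971, 21) (17.1649, 21)]
10. shoelace: 214.9515

Area of P4's cell: 214.9515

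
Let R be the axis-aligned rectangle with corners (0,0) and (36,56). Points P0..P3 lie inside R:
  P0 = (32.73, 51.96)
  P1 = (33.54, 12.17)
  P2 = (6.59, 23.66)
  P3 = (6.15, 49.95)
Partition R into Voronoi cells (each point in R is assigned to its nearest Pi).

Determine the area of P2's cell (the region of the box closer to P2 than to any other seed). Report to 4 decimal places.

1. box [0,36]×[0,56]: [(0, 0) (36, 0) (36, 56) (0, 56)]
2. ⊥bis P2·P0 via (19.66,37.81): [(0, 55.9694) (0, 0) (36, 0) (36, 22.7172)]  |A|=1416.3588
3. ⊥bis P2·P1 via (20.065,17.915): [(26.0362, 31.9205) (0, 55.9694) (0, 0) (12.427, 0)]  |A|=926.9535
4. ⊥bis P2·P3 via (6.37,36.805): [(26.0362, 31.9205) (20.4922, 37.0414) (0, 36.6984) (0, 0) (12.427, 0)]  |A|=729.5007
5. canonical 5-gon: [(26.0362, 31.9205) (20.4922, 37.0414) (0, 36.6984) (0, 0) (12.427, 0)]
6. shoelace: 729.5007

Area of P2's cell: 729.5007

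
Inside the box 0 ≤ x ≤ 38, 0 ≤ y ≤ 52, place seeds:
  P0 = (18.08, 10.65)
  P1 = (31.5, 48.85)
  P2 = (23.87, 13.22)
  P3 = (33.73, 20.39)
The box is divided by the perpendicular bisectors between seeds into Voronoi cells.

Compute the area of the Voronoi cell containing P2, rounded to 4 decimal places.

1. box [0,38]×[0,52]: [(0, 0) (38, 0) (38, 52) (0, 52)]
2. ⊥bis P2·P0 via (20.975,11.935): [(26.2726, 0) (38, 0) (38, 52) (3.1914, 52)]  |A|=1209.9367
3. ⊥bis P2·P1 via (27.685,31.035): [(10.9018, 34.629) (26.2726, 0) (38, 0) (38, 28.8261)]  |A|=593.622
4. ⊥bis P2·P3 via (28.8,16.805): [(16.7493, 33.3768) (10.9018, 34.629) (26.2726, 0) (38, 0) (38, 4.1534)]  |A|=331.4658
5. canonical 5-gon: [(16.7493, 33.3768) (10.9018, 34.629) (26.2726, 0) (38, 0) (38, 4.1534)]
6. shoelace: 331.4658

Area of P2's cell: 331.4658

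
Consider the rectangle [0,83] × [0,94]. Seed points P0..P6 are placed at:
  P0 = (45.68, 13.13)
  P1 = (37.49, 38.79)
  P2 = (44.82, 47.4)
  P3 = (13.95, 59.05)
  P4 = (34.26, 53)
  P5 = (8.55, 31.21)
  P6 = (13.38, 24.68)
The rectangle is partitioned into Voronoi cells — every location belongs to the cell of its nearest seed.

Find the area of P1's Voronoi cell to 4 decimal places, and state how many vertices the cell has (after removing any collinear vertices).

Area of P1's cell: 466.8198 (5 vertices)

1. box [0,83]×[0,94]: [(0, 0) (83, 0) (83, 94) (0, 94)]
2. ⊥bis P1·P0 via (41.585,25.96): [(0, 12.6872) (83, 39.1786) (83, 94) (0, 94)]  |A|=5649.5718
3. ⊥bis P1·P2 via (41.155,43.095): [(0, 78.1317) (0, 12.6872) (55.9112, 30.5325)]  |A|=1829.5412
4. ⊥bis P1·P3 via (25.72,48.92): [(29.3536, 53.1419) (0, 19.0361) (0, 12.6872) (55.9112, 30.5325)]  |A|=962.2046
5. ⊥bis P1·P4 via (35.875,45.895): [(37.4465, 46.2522) (20.0135, 42.2896) (0, 19.0361) (0, 12.6872) (55.9112, 30.5325)]  |A|=886.1161
6. ⊥bis P1·P5 via (23.02,35): [(37.4465, 46.2522) (21.049, 42.525) (26.6374, 21.1891) (55.9112, 30.5325)]  |A|=501.6903
7. ⊥bis P1·P6 via (25.435,31.735): [(37.4465, 46.2522) (21.049, 42.525) (22.6115, 36.5595) (30.8247, 22.5256) (55.9112, 30.5325)]  |A|=466.8198
8. canonical 5-gon: [(37.4465, 46.2522) (21.049, 42.525) (22.6115, 36.5595) (30.8247, 22.5256) (55.9112, 30.5325)]
9. shoelace: 466.8198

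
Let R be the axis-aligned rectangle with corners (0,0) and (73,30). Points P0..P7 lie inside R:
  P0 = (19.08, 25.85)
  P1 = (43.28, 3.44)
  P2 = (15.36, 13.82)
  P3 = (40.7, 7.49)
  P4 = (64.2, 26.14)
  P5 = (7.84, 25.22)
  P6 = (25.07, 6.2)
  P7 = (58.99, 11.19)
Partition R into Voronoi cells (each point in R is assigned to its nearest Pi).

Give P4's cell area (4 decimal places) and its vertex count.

1. box [0,73]×[0,30]: [(0, 0) (73, 0) (73, 30) (0, 30)]
2. ⊥bis P4·P0 via (41.64,25.995): [(41.8071, 0) (73, 0) (73, 30) (41.6143, 30)]  |A|=938.68
3. ⊥bis P4·P1 via (53.74,14.79): [(41.6403, 25.9409) (69.7884, 0) (73, 0) (73, 30) (41.6143, 30)]  |A|=575.7498
4. ⊥bis P4·P2 via (39.78,19.98): [(41.6403, 25.9409) (69.7884, 0) (73, 0) (73, 30) (41.6143, 30)]  |A|=575.7498
5. ⊥bis P4·P3 via (52.45,16.815): [(54.9204, 13.7022) (69.7884, 0) (73, 0) (73, 30) (41.9862, 30)]  |A|=545.9261
6. ⊥bis P4·P5 via (36.02,25.68): [(54.9204, 13.7022) (69.7884, 0) (73, 0) (73, 30) (41.9862, 30)]  |A|=545.9261
7. ⊥bis P4·P6 via (44.635,16.17): [(54.9204, 13.7022) (69.7884, 0) (73, 0) (73, 30) (41.9862, 30)]  |A|=545.9261
8. ⊥bis P4·P7 via (61.595,18.665): [(46.9243, 23.7777) (73, 14.6904) (73, 30) (41.9862, 30)]  |A|=296.0933
9. canonical 4-gon: [(46.9243, 23.7777) (73, 14.6904) (73, 30) (41.9862, 30)]
10. shoelace: 296.0933

Area of P4's cell: 296.0933 (4 vertices)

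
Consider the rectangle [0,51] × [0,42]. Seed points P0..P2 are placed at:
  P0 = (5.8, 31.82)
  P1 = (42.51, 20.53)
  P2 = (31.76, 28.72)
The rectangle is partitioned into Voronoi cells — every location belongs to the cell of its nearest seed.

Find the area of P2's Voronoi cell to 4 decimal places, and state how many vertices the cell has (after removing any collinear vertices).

1. box [0,51]×[0,42]: [(0, 0) (51, 0) (51, 42) (0, 42)]
2. ⊥bis P2·P0 via (18.78,30.27): [(15.1653, 0) (51, 0) (51, 42) (20.1807, 42)]  |A|=1399.7328
3. ⊥bis P2·P1 via (37.135,24.625): [(15.1653, 0) (18.3742, 0) (50.3723, 42) (20.1807, 42)]  |A|=701.4096
4. canonical 4-gon: [(15.1653, 0) (18.3742, 0) (50.3723, 42) (20.1807, 42)]
5. shoelace: 701.4096

Area of P2's cell: 701.4096 (4 vertices)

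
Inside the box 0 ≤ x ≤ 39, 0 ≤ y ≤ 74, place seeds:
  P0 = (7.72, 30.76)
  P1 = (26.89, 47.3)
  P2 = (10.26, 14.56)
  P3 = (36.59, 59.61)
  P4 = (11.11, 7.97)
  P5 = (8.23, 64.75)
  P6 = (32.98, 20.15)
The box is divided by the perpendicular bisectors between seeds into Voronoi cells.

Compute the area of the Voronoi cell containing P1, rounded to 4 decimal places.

Area of P1's cell: 514.6718

1. box [0,39]×[0,74]: [(0, 0) (39, 0) (39, 74) (0, 74)]
2. ⊥bis P1·P0 via (17.305,39.03): [(0, 59.0866) (39, 13.8853) (39, 74) (0, 74)]  |A|=1463.0469
3. ⊥bis P1·P2 via (18.575,30.93): [(0, 59.0866) (28.7553, 25.759) (39, 20.5553) (39, 74) (0, 74)]  |A|=1428.8809
4. ⊥bis P1·P3 via (31.74,53.455): [(0, 59.0866) (28.7553, 25.759) (39, 20.5553) (39, 47.7343) (5.6669, 74) (0, 74)]  |A|=991.1222
5. ⊥bis P1·P4 via (19,27.635): [(0, 59.0866) (28.7553, 25.759) (39, 20.5553) (39, 47.7343) (5.6669, 74) (0, 74)]  |A|=991.1222
6. ⊥bis P1·P5 via (17.56,56.025): [(9.8006, 47.7276) (28.7553, 25.759) (39, 20.5553) (39, 47.7343) (22.1922, 60.9784)]  |A|=653.4344
7. ⊥bis P1·P6 via (29.935,33.725): [(9.8006, 47.7276) (23.188, 32.2116) (39, 35.7584) (39, 47.7343) (22.1922, 60.9784)]  |A|=514.6718
8. canonical 5-gon: [(9.8006, 47.7276) (23.188, 32.2116) (39, 35.7584) (39, 47.7343) (22.1922, 60.9784)]
9. shoelace: 514.6718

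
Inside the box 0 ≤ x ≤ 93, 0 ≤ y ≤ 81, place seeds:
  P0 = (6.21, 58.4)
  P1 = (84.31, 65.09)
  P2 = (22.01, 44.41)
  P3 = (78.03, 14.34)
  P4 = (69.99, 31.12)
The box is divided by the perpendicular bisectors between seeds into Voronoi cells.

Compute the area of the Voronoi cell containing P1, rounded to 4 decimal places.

1. box [0,93]×[0,81]: [(0, 0) (93, 0) (93, 81) (0, 81)]
2. ⊥bis P1·P0 via (45.26,61.745): [(50.549, 0) (93, 0) (93, 81) (43.6106, 81)]  |A|=3719.5334
3. ⊥bis P1·P2 via (53.16,54.75): [(71.3338, 0) (93, 0) (93, 81) (44.4465, 81)]  |A|=2843.8957
4. ⊥bis P1·P3 via (81.17,39.715): [(57.1647, 42.6855) (93, 38.2511) (93, 81) (44.4465, 81)]  |A|=1696.1104
5. ⊥bis P1·P4 via (77.15,48.105): [(51.8216, 58.7822) (93, 41.4235) (93, 81) (44.4465, 81)]  |A|=1354.2269
6. canonical 4-gon: [(51.8216, 58.7822) (93, 41.4235) (93, 81) (44.4465, 81)]
7. shoelace: 1354.2269

Area of P1's cell: 1354.2269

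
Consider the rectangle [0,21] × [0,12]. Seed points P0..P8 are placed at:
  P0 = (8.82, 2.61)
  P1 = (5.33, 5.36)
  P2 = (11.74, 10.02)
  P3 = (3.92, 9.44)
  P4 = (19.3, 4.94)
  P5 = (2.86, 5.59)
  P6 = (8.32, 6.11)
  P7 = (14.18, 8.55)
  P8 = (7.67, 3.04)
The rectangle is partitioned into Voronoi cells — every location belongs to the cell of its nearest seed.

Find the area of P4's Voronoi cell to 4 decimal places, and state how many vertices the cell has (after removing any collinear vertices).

1. box [0,21]×[0,12]: [(0, 0) (21, 0) (21, 12) (0, 12)]
2. ⊥bis P4·P0 via (14.06,3.775): [(14.8993, 0) (21, 0) (21, 12) (12.2314, 12)]  |A|=89.2162
3. ⊥bis P4·P1 via (12.315,5.15): [(12.4864, 10.8526) (14.8993, 0) (21, 0) (21, 12) (12.5209, 12)]  |A|=89.05
4. ⊥bis P4·P2 via (15.52,7.48): [(13.804, 4.9263) (14.8993, 0) (21, 0) (21, 12) (18.5572, 12)]  |A|=66.8425
5. ⊥bis P4·P3 via (11.61,7.19): [(13.804, 4.9263) (14.8993, 0) (21, 0) (21, 12) (18.5572, 12)]  |A|=66.8425
6. ⊥bis P4·P5 via (11.08,5.265): [(13.804, 4.9263) (14.8993, 0) (21, 0) (21, 12) (18.5572, 12)]  |A|=66.8425
7. ⊥bis P4·P6 via (13.81,5.525): [(13.804, 4.9263) (14.8993, 0) (21, 0) (21, 12) (18.5572, 12)]  |A|=66.8425
8. ⊥bis P4·P7 via (16.74,6.745): [(14.2005, 3.1432) (14.8993, 0) (21, 0) (21, 12) (20.4452, 12)]  |A|=52.8421
9. ⊥bis P4·P8 via (13.485,3.99): [(14.2005, 3.1432) (14.8993, 0) (21, 0) (21, 12) (20.4452, 12)]  |A|=52.8421
10. canonical 5-gon: [(14.2005, 3.1432) (14.8993, 0) (21, 0) (21, 12) (20.4452, 12)]
11. shoelace: 52.8421

Area of P4's cell: 52.8421 (5 vertices)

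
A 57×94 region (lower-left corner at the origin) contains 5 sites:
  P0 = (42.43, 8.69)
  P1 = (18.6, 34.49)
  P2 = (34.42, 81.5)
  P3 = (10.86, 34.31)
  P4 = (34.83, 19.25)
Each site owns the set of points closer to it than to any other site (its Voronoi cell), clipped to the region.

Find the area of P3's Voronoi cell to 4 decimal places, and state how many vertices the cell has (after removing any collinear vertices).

Area of P3's cell: 900.7551 (5 vertices)

1. box [0,57]×[0,94]: [(0, 0) (57, 0) (57, 94) (0, 94)]
2. ⊥bis P3·P0 via (26.645,21.5): [(0, 0) (9.1971, 0) (57, 58.9047) (57, 94) (0, 94)]  |A|=3950.0934
3. ⊥bis P3·P1 via (14.73,34.4): [(0, 0) (9.1971, 0) (15.3536, 7.5863) (13.344, 94) (0, 94)]  |A|=1333.0544
4. ⊥bis P3·P2 via (22.64,57.905): [(0, 69.2082) (0, 0) (9.1971, 0) (15.3536, 7.5863) (14.084, 62.1766)]  |A|=946.1454
5. ⊥bis P3·P4 via (22.845,26.78): [(0, 69.2082) (0, 0) (6.0195, 0) (15.1905, 14.5969) (14.084, 62.1766)]  |A|=900.7551
6. canonical 5-gon: [(0, 69.2082) (0, 0) (6.0195, 0) (15.1905, 14.5969) (14.084, 62.1766)]
7. shoelace: 900.7551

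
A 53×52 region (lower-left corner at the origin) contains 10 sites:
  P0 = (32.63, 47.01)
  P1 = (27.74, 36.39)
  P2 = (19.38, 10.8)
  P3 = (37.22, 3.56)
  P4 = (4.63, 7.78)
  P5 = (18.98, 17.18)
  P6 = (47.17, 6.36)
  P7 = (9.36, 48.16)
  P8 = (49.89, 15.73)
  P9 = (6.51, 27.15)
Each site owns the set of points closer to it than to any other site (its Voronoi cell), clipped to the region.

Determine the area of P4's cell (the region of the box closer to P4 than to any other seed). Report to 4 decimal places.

1. box [0,53]×[0,52]: [(0, 0) (53, 0) (53, 52) (0, 52)]
2. ⊥bis P4·P0 via (18.63,27.395): [(0, 40.692) (0, 0) (53, 0) (53, 2.8638)]  |A|=1154.2271
3. ⊥bis P4·P1 via (16.185,22.085): [(0, 35.1586) (0, 0) (43.5261, 0)]  |A|=765.1574
4. ⊥bis P4·P2 via (12.005,9.29): [(8.0379, 28.6659) (0, 35.1586) (0, 0) (13.9071, 0)]  |A|=340.6297
5. ⊥bis P4·P3 via (20.925,5.67): [(8.0379, 28.6659) (0, 35.1586) (0, 0) (13.9071, 0)]  |A|=340.6297
6. ⊥bis P4·P5 via (11.805,12.48): [(11.1458, 13.4863) (0, 30.5015) (0, 0) (13.9071, 0)]  |A|=263.7595
7. ⊥bis P4·P6 via (25.9,7.07): [(11.1458, 13.4863) (0, 30.5015) (0, 0) (13.9071, 0)]  |A|=263.7595
8. ⊥bis P4·P7 via (6.995,27.97): [(11.1458, 13.4863) (1.2147, 28.6471) (0, 28.7894) (0, 0) (13.9071, 0)]  |A|=262.7197
9. ⊥bis P4·P8 via (27.26,11.755): [(11.1458, 13.4863) (1.2147, 28.6471) (0, 28.7894) (0, 0) (13.9071, 0)]  |A|=262.7197
10. ⊥bis P4·P9 via (5.57,17.465): [(11.1458, 13.4863) (8.7412, 17.1572) (0, 18.0056) (0, 0) (13.9071, 0)]  |A|=209.1453
11. canonical 5-gon: [(11.1458, 13.4863) (8.7412, 17.1572) (0, 18.0056) (0, 0) (13.9071, 0)]
12. shoelace: 209.1453

Area of P4's cell: 209.1453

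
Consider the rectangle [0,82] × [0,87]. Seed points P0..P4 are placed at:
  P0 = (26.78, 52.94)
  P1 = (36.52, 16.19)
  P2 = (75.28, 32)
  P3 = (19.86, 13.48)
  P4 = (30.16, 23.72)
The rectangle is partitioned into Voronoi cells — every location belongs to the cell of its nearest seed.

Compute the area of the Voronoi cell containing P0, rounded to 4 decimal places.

Area of P0's cell: 2919.8099

1. box [0,82]×[0,87]: [(0, 0) (82, 0) (82, 87) (0, 87)]
2. ⊥bis P0·P1 via (31.65,34.565): [(0, 26.1767) (82, 47.9095) (82, 87) (0, 87)]  |A|=4096.4684
3. ⊥bis P0·P2 via (51.03,42.47): [(0, 26.1767) (49.6802, 39.3436) (70.2559, 87) (0, 87)]  |A|=3184.929
4. ⊥bis P0·P3 via (23.32,33.21): [(0, 37.2996) (25.2563, 32.8704) (49.6802, 39.3436) (70.2559, 87) (0, 87)]  |A|=3044.4676
5. ⊥bis P0·P4 via (28.47,38.33): [(0, 37.2996) (7.7749, 35.9361) (50.3345, 40.8592) (70.2559, 87) (0, 87)]  |A|=2919.8099
6. canonical 5-gon: [(0, 37.2996) (7.7749, 35.9361) (50.3345, 40.8592) (70.2559, 87) (0, 87)]
7. shoelace: 2919.8099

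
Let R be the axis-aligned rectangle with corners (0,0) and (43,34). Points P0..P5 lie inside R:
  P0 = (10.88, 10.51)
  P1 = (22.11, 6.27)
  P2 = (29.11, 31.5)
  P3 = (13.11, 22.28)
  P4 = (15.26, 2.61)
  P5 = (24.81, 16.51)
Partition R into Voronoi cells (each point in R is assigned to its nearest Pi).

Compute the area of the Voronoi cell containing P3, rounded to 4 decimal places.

1. box [0,43]×[0,34]: [(0, 0) (43, 0) (43, 34) (0, 34)]
2. ⊥bis P3·P0 via (11.995,16.395): [(0, 18.6676) (43, 10.5206) (43, 34) (0, 34)]  |A|=834.4521
3. ⊥bis P3·P1 via (17.61,14.275): [(0, 18.6676) (19.0152, 15.0649) (43, 28.548) (43, 34) (0, 34)]  |A|=618.2612
4. ⊥bis P3·P2 via (21.11,26.89): [(0, 18.6676) (19.0152, 15.0649) (25.7444, 18.8477) (17.0129, 34) (0, 34)]  |A|=374.3398
5. ⊥bis P3·P4 via (14.185,12.445): [(0, 18.6676) (19.0152, 15.0649) (25.7444, 18.8477) (17.0129, 34) (0, 34)]  |A|=374.3398
6. ⊥bis P3·P5 via (18.96,19.395): [(0, 18.6676) (17.0118, 15.4445) (21.9432, 25.4441) (17.0129, 34) (0, 34)]  |A|=334.0035
7. canonical 5-gon: [(0, 18.6676) (17.0118, 15.4445) (21.9432, 25.4441) (17.0129, 34) (0, 34)]
8. shoelace: 334.0035

Area of P3's cell: 334.0035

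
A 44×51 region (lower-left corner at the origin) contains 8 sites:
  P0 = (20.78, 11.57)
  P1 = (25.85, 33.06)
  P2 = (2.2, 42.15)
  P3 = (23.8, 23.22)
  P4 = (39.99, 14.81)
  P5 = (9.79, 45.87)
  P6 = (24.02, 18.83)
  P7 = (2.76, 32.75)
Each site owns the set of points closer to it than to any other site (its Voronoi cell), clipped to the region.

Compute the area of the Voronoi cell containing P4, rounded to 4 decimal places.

1. box [0,44]×[0,51]: [(0, 0) (44, 0) (44, 51) (0, 51)]
2. ⊥bis P4·P0 via (30.385,13.19): [(32.6097, 0) (44, 0) (44, 51) (24.0079, 51)]  |A|=800.2528
3. ⊥bis P4·P1 via (32.92,23.935): [(29.0752, 20.956) (32.6097, 0) (44, 0) (44, 32.5197)]  |A|=362.0241
4. ⊥bis P4·P2 via (21.095,28.48): [(29.0752, 20.956) (32.6097, 0) (44, 0) (44, 32.5197)]  |A|=362.0241
5. ⊥bis P4·P3 via (31.895,19.015): [(35.4818, 25.9198) (30.0135, 15.3929) (32.6097, 0) (44, 0) (44, 32.5197)]  |A|=341.8748
6. ⊥bis P4·P5 via (24.89,30.34): [(35.4818, 25.9198) (30.0135, 15.3929) (32.6097, 0) (44, 0) (44, 32.5197)]  |A|=341.8748
7. ⊥bis P4·P6 via (32.005,16.82): [(35.4818, 25.9198) (33.1804, 21.4896) (30.6684, 11.51) (32.6097, 0) (44, 0) (44, 32.5197)]  |A|=333.73
8. ⊥bis P4·P7 via (21.375,23.78): [(35.4818, 25.9198) (33.1804, 21.4896) (30.6684, 11.51) (32.6097, 0) (44, 0) (44, 32.5197)]  |A|=333.73
9. canonical 6-gon: [(35.4818, 25.9198) (33.1804, 21.4896) (30.6684, 11.51) (32.6097, 0) (44, 0) (44, 32.5197)]
10. shoelace: 333.73

Area of P4's cell: 333.7300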